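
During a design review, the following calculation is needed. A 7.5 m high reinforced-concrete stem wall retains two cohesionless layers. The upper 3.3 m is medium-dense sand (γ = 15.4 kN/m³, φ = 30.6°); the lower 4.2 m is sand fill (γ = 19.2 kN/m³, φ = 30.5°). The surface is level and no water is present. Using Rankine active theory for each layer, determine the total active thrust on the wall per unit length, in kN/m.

152 kN/m

K_a1 = tan²(45°−30.6°/2) = 0.3253; K_a2 = tan²(45°−30.5°/2) = 0.3267.
Layer 1: σ at base = K_a1 γ₁ h₁ = 16.53 kPa; P₁ = ½×16.53×3.3 = 27.28.
Layer 2: σ_v at top = γ₁h₁ = 50.82; σ_h top = K_a2×50.82 = 16.60; σ_h base = K_a2×(50.82+19.2×4.2) = 42.94.
P₂ = ½(16.60+42.94)×4.2 = 125.0. Total P_a = 27.28+125.0 = 152.3 kN/m.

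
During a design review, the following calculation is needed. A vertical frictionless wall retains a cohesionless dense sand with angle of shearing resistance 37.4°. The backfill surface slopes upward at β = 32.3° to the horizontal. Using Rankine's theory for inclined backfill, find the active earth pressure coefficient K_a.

K_a = cos β · (cos β − √(cos²β − cos²φ)) / (cos β + √(cos²β − cos²φ)).
cos β = 0.8453, cos φ = 0.7944, √(cos²β − cos²φ) = 0.2887.
K_a = 0.8453 × (0.8453 − 0.2887)/(0.8453 + 0.2887) = 0.4148.

0.415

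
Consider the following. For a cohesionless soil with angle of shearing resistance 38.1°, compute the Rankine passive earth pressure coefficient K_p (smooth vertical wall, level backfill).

K_p = (1 + sin φ)/(1 − sin φ) = tan²(45° + 38.1°/2) = 4.222.

4.22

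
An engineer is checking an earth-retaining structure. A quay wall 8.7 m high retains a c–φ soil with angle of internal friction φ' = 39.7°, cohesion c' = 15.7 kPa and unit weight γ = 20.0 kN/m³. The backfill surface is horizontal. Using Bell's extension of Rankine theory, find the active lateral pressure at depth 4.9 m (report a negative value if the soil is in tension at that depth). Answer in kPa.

K_a = (1 − sin φ)/(1 + sin φ) = 0.2204.
σ_a = K_a γ z − 2c√K_a = 0.2204×20.0×4.9 − 2×15.7×0.4695 = 6.860 kPa.

6.86 kPa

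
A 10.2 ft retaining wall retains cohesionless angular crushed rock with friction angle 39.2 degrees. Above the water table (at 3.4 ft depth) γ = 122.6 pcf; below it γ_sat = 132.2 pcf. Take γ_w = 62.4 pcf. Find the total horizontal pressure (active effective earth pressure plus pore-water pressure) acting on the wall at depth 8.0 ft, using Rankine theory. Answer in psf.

K_a = (1 − sin φ)/(1 + sin φ) = 0.2255.
γ' = 132.2 − 62.4 = 69.80 pcf.
Effective vertical stress at 8.0 ft: σ'_v = 122.6×3.4 + 69.80×4.60 = 737.9 psf.
σ'_h = K_a σ'_v = 0.2255 × 737.9 = 166.4 psf; u = γ_w × 4.60 = 287.0 psf.
Total σ_h = 166.4 + 287.0 = 453.4 psf.

453 psf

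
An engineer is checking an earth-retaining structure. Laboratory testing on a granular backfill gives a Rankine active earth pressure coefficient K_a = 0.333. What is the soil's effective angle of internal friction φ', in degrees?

K_a = tan²(45° − φ/2) ⇒ 45° − φ/2 = arctan(√0.333) = 29.99°.
φ = 2(45° − 29.99°) = 30.02°.

30.0°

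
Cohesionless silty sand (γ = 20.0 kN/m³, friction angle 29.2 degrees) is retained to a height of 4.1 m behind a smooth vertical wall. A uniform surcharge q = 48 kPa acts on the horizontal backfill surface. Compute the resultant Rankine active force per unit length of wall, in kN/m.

126 kN/m

K_a = tan²(45° − φ/2) = 0.3442.
Soil triangle: ½ K_a γ H² = 0.5×0.3442×20.0×4.1² = 57.86 kN/m.
Surcharge rectangle: K_a q H = 0.3442×48×4.1 = 67.74 kN/m.
Total = 57.86 + 67.74 = 125.6 kN/m.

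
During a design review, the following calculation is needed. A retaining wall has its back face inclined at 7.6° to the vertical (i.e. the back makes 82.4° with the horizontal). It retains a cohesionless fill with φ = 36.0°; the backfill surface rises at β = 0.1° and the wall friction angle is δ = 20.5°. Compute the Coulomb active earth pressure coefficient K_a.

0.292

K_a = sin²(α+φ) / [sin²α · sin(α−δ) · (1 + √{sin(φ+δ)sin(φ−β) / (sin(α−δ)sin(α+β))})²].
With α = 82.4°, φ = 36.0°, δ = 20.5°, β = 0.1°: K_a = 0.2923.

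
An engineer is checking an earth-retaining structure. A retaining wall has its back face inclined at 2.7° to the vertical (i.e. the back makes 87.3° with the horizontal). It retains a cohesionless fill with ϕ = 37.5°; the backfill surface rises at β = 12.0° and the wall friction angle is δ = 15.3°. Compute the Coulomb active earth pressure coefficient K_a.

K_a = sin²(α+φ) / [sin²α · sin(α−δ) · (1 + √{sin(φ+δ)sin(φ−β) / (sin(α−δ)sin(α+β))})²].
With α = 87.3°, φ = 37.5°, δ = 15.3°, β = 12.0°: K_a = 0.2760.

0.276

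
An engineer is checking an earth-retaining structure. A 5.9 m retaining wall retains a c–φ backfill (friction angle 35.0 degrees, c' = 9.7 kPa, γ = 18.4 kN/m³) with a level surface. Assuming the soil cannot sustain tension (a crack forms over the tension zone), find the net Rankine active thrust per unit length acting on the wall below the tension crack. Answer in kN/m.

37.4 kN/m

K_a = 0.2710; √K_a = 0.5206.
Tension-crack depth z_c = 2c/(γ√K_a) = 2×9.7/(18.4×0.5206) = 2.025 m.
σ_a at base = K_a γ H − 2c√K_a = 0.2710×18.4×5.9 − 2×9.7×0.5206 = 19.32 kPa.
P_a = ½ × 19.32 × (H − z_c) = 0.5×19.32×3.875 = 37.43 kN/m.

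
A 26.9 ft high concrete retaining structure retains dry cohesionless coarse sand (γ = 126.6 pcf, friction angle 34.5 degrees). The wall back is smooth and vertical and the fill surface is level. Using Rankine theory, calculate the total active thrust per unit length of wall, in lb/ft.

12700 lb/ft

K_a = tan²(45° − φ/2) = 0.2768.
P_a = ½ K_a γ H² = 0.5 × 0.2768 × 126.6 × 26.9² = 12680 lb/ft.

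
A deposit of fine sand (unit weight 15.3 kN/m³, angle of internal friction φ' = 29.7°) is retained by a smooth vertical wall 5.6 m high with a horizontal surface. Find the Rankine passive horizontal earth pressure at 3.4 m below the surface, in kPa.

154 kPa

K_p = (1 + sin φ)/(1 − sin φ) = 2.964.
σ_h = K_p γ z = 2.964 × 15.3 × 3.4 = 154.2 kPa.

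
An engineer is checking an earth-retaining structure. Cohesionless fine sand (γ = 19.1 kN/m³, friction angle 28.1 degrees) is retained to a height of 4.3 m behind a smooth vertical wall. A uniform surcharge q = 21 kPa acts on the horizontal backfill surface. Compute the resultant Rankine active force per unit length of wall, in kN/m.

K_a = tan²(45° − φ/2) = 0.3596.
Soil triangle: ½ K_a γ H² = 0.5×0.3596×19.1×4.3² = 63.50 kN/m.
Surcharge rectangle: K_a q H = 0.3596×21×4.3 = 32.47 kN/m.
Total = 63.50 + 32.47 = 95.97 kN/m.

96.0 kN/m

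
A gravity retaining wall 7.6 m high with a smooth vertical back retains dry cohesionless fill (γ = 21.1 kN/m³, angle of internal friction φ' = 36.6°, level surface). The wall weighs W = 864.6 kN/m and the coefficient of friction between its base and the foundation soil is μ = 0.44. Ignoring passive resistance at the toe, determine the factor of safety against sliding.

K_a = tan²(45° − 36.6°/2) = 0.2530.
P_a = ½K_aγH² = 0.5×0.2530×21.1×7.6² = 154.1 kN/m, acting at H/3 = 2.533 m above the base.
FS_sliding = μW / P_a = 0.44×864.6 / 154.1 = 2.468.

2.47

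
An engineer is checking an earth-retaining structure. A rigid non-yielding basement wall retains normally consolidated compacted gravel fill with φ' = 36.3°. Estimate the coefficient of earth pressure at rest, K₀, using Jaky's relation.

0.408

K₀ = 1 − sin φ' = 1 − sin 36.3° = 0.4080.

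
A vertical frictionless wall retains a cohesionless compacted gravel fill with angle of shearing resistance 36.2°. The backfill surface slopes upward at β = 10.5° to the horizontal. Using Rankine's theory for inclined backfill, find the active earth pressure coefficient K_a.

0.268

K_a = cos β · (cos β − √(cos²β − cos²φ)) / (cos β + √(cos²β − cos²φ)).
cos β = 0.9833, cos φ = 0.8070, √(cos²β − cos²φ) = 0.5618.
K_a = 0.9833 × (0.9833 − 0.5618)/(0.9833 + 0.5618) = 0.2682.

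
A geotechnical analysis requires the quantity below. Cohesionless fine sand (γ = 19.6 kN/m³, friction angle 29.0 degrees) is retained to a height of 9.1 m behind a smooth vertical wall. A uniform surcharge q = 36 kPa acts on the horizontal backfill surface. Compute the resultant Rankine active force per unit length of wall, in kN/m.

K_a = tan²(45° − φ/2) = 0.3470.
Soil triangle: ½ K_a γ H² = 0.5×0.3470×19.6×9.1² = 281.6 kN/m.
Surcharge rectangle: K_a q H = 0.3470×36×9.1 = 113.7 kN/m.
Total = 281.6 + 113.7 = 395.3 kN/m.

395 kN/m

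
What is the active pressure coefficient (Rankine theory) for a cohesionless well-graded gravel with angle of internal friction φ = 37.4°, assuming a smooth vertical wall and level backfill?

K_a = tan²(45° − φ/2) = tan²(26.30°) = 0.2443.

0.244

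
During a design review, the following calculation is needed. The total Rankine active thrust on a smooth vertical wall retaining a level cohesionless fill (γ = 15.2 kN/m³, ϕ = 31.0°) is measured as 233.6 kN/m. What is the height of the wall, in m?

9.80 m

K_a = 0.3201. P_a = ½ K_a γ H² ⇒ H = √(2P_a/(K_a γ)).
H = √(2×233.6/(0.3201×15.2)) = 9.799 m.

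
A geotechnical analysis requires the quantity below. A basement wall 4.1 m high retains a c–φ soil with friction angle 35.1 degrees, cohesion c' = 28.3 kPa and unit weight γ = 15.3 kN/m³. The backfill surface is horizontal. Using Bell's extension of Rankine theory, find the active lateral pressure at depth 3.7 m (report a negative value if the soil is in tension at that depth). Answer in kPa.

-14.1 kPa

K_a = (1 − sin φ)/(1 + sin φ) = 0.2698.
σ_a = K_a γ z − 2c√K_a = 0.2698×15.3×3.7 − 2×28.3×0.5195 = -14.13 kPa.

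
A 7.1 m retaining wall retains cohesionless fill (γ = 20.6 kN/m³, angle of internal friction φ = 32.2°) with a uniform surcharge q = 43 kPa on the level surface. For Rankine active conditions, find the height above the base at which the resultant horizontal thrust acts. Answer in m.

2.80 m

K_a = 0.3047.
Triangular part P₁ = ½K_aγH² = 158.2 at H/3 = 2.367 m; rectangular part P₂ = K_a q H = 93.04 at H/2 = 3.550 m.
ȳ = (P₁·2.367 + P₂·3.550)/(P₁+P₂) = 2.805 m.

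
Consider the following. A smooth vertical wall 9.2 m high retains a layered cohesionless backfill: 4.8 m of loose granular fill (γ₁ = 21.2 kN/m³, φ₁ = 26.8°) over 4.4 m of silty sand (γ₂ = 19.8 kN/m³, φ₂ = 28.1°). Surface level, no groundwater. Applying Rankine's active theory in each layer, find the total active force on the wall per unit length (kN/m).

322 kN/m

K_a1 = tan²(45°−26.8°/2) = 0.3785; K_a2 = tan²(45°−28.1°/2) = 0.3596.
Layer 1: σ at base = K_a1 γ₁ h₁ = 38.51 kPa; P₁ = ½×38.51×4.8 = 92.43.
Layer 2: σ_v at top = γ₁h₁ = 101.8; σ_h top = K_a2×101.8 = 36.59; σ_h base = K_a2×(101.8+19.8×4.4) = 67.92.
P₂ = ½(36.59+67.92)×4.4 = 229.9. Total P_a = 92.43+229.9 = 322.4 kN/m.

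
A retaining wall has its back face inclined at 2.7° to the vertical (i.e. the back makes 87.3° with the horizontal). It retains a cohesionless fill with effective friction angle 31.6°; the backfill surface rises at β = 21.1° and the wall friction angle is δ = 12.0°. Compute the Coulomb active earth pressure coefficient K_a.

0.423

K_a = sin²(α+φ) / [sin²α · sin(α−δ) · (1 + √{sin(φ+δ)sin(φ−β) / (sin(α−δ)sin(α+β))})²].
With α = 87.3°, φ = 31.6°, δ = 12.0°, β = 21.1°: K_a = 0.4231.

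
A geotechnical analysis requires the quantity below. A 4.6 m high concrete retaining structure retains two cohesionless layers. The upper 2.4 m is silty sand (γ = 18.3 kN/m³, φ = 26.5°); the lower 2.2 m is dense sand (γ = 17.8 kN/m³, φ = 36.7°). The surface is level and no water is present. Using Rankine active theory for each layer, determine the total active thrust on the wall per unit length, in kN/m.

K_a1 = tan²(45°−26.5°/2) = 0.3829; K_a2 = tan²(45°−36.7°/2) = 0.2519.
Layer 1: σ at base = K_a1 γ₁ h₁ = 16.82 kPa; P₁ = ½×16.82×2.4 = 20.18.
Layer 2: σ_v at top = γ₁h₁ = 43.92; σ_h top = K_a2×43.92 = 11.06; σ_h base = K_a2×(43.92+17.8×2.2) = 20.92.
P₂ = ½(11.06+20.92)×2.2 = 35.18. Total P_a = 20.18+35.18 = 55.37 kN/m.

55.4 kN/m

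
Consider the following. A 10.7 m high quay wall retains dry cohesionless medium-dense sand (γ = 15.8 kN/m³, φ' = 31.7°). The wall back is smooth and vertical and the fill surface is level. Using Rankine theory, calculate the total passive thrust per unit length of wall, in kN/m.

K_p = tan²(45° + φ/2) = 3.215.
P_p = ½ K_p γ H² = 0.5 × 3.215 × 15.8 × 10.7² = 2908 kN/m.

2910 kN/m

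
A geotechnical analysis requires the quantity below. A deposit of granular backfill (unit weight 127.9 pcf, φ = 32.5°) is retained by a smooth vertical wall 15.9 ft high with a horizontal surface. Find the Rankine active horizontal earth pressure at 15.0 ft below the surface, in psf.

K_a = (1 − sin φ)/(1 + sin φ) = 0.3010.
σ_h = K_a γ z = 0.3010 × 127.9 × 15.0 = 577.4 psf.

577 psf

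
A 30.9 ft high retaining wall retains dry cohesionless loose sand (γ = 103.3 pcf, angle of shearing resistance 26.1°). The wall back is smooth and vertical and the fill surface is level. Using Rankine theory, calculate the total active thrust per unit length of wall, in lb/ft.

19200 lb/ft

K_a = tan²(45° − φ/2) = 0.3889.
P_a = ½ K_a γ H² = 0.5 × 0.3889 × 103.3 × 30.9² = 19180 lb/ft.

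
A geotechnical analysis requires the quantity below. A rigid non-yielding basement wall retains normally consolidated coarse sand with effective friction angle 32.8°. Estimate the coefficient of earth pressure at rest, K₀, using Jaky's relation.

0.458

K₀ = 1 − sin φ' = 1 − sin 32.8° = 0.4583.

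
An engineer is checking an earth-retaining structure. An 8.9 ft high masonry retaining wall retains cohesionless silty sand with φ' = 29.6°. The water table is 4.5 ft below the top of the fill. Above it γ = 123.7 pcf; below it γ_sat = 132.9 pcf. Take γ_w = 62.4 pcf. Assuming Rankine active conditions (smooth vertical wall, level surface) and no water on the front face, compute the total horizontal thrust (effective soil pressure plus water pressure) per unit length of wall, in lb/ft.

K_a = tan²(45° − φ/2) = 0.3387.
γ' = 132.9 − 62.4 = 70.50 pcf. Depth below WT = 4.4 ft.
σ'_h at WT = K_a γ d_w = 188.6 psf; at base = 188.6 + K_a γ' × 4.4 = 293.6 psf.
P₁ (0–4.5 ft) = ½×188.6×4.5 = 424.3. P₂ (4.5–8.9 ft) = ½(188.6+293.6)×4.4 = 1061.
P_w = ½ γ_w h₂² = 0.5×62.4×4.4² = 604.0. Total = 424.3+1061+604.0 = 2089 lb/ft.

2090 lb/ft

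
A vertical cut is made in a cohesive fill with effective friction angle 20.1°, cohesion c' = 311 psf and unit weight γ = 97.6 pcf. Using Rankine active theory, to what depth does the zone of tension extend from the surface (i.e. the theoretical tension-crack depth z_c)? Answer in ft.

K_a = tan²(45° − 20.1°/2) = 0.4885; √K_a = 0.6989.
The active pressure is zero where K_a γ z = 2c√K_a, so z_c = 2c/(γ√K_a) = 2×311/(97.6×0.6989) = 9.118 ft.

9.12 ft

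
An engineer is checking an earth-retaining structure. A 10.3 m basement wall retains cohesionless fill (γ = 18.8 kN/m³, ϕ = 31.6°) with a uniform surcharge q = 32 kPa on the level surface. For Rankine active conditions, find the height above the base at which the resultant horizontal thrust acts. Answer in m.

3.86 m

K_a = 0.3123.
Triangular part P₁ = ½K_aγH² = 311.5 at H/3 = 3.433 m; rectangular part P₂ = K_a q H = 102.9 at H/2 = 5.150 m.
ȳ = (P₁·3.433 + P₂·5.150)/(P₁+P₂) = 3.860 m.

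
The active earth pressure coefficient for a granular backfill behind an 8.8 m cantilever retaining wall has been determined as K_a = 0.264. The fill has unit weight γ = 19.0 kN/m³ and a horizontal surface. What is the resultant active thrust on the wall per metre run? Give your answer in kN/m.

194 kN/m

P = ½ K_a γ H² = 0.5 × 0.264 × 19.0 × 8.8² = 194.2 kN/m.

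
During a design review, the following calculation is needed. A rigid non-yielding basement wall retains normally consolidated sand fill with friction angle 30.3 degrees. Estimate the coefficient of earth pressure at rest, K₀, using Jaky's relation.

0.495

K₀ = 1 − sin φ' = 1 − sin 30.3° = 0.4955.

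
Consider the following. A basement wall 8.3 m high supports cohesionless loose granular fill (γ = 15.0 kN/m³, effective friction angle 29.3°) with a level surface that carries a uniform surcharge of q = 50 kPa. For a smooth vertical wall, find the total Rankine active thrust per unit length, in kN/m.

319 kN/m

K_a = tan²(45° − φ/2) = 0.3428.
Soil triangle: ½ K_a γ H² = 0.5×0.3428×15.0×8.3² = 177.1 kN/m.
Surcharge rectangle: K_a q H = 0.3428×50×8.3 = 142.3 kN/m.
Total = 177.1 + 142.3 = 319.4 kN/m.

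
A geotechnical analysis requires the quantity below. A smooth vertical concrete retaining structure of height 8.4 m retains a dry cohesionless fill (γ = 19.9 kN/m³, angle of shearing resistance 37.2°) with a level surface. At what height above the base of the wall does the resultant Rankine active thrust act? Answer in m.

K_a = 0.2464.
The pressure distribution is triangular, so the resultant acts at H/3 above the base = 8.4/3 = 2.800 m.

2.80 m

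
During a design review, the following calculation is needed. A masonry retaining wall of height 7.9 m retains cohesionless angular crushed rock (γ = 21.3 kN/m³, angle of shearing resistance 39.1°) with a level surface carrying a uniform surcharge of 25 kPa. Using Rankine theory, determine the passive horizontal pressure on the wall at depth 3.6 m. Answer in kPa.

449 kPa

K_p = (1 + sin φ)/(1 − sin φ) = 4.415.
σ_v = γz + q = 21.3 × 3.6 + 25 = 101.7 kPa.
σ_h = K_p σ_v = 4.415 × 101.7 = 448.9 kPa.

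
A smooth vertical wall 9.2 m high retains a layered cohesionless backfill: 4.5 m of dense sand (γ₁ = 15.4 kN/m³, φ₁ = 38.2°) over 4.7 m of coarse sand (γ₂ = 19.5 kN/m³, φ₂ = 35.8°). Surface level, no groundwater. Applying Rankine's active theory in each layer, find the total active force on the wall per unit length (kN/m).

K_a1 = tan²(45°−38.2°/2) = 0.2358; K_a2 = tan²(45°−35.8°/2) = 0.2619.
Layer 1: σ at base = K_a1 γ₁ h₁ = 16.34 kPa; P₁ = ½×16.34×4.5 = 36.76.
Layer 2: σ_v at top = γ₁h₁ = 69.30; σ_h top = K_a2×69.30 = 18.15; σ_h base = K_a2×(69.30+19.5×4.7) = 42.15.
P₂ = ½(18.15+42.15)×4.7 = 141.7. Total P_a = 36.76+141.7 = 178.5 kN/m.

178 kN/m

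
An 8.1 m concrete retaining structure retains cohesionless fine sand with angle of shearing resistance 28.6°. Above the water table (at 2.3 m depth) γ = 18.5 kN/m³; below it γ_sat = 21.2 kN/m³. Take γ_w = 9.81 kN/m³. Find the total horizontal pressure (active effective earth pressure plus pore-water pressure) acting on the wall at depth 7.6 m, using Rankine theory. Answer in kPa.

K_a = (1 − sin φ)/(1 + sin φ) = 0.3525.
γ' = 21.2 − 9.81 = 11.39 kN/m³.
Effective vertical stress at 7.6 m: σ'_v = 18.5×2.3 + 11.39×5.30 = 102.9 kPa.
σ'_h = K_a σ'_v = 0.3525 × 102.9 = 36.28 kPa; u = γ_w × 5.30 = 51.99 kPa.
Total σ_h = 36.28 + 51.99 = 88.28 kPa.

88.3 kPa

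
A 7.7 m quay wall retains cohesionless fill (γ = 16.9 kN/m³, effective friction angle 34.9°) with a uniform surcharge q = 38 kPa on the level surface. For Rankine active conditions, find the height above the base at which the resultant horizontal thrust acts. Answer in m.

3.04 m

K_a = 0.2721.
Triangular part P₁ = ½K_aγH² = 136.3 at H/3 = 2.567 m; rectangular part P₂ = K_a q H = 79.63 at H/2 = 3.850 m.
ȳ = (P₁·2.567 + P₂·3.850)/(P₁+P₂) = 3.040 m.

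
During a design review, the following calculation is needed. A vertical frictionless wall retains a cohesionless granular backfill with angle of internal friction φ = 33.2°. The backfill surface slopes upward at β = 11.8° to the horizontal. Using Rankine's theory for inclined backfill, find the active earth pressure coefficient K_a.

K_a = cos β · (cos β − √(cos²β − cos²φ)) / (cos β + √(cos²β − cos²φ)).
cos β = 0.9789, cos φ = 0.8368, √(cos²β − cos²φ) = 0.5079.
K_a = 0.9789 × (0.9789 − 0.5079)/(0.9789 + 0.5079) = 0.3100.

0.310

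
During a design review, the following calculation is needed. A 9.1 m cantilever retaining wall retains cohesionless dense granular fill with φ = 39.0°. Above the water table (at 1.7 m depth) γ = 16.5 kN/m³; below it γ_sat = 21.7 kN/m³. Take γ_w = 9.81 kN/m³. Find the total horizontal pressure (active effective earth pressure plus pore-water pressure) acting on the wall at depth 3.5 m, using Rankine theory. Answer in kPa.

K_a = (1 − sin φ)/(1 + sin φ) = 0.2275.
γ' = 21.7 − 9.81 = 11.89 kN/m³.
Effective vertical stress at 3.5 m: σ'_v = 16.5×1.7 + 11.89×1.80 = 49.45 kPa.
σ'_h = K_a σ'_v = 0.2275 × 49.45 = 11.25 kPa; u = γ_w × 1.80 = 17.66 kPa.
Total σ_h = 11.25 + 17.66 = 28.91 kPa.

28.9 kPa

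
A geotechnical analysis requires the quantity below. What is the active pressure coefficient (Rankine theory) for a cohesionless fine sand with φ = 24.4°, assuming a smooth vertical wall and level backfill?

K_a = tan²(45° − φ/2) = tan²(32.80°) = 0.4153.

0.415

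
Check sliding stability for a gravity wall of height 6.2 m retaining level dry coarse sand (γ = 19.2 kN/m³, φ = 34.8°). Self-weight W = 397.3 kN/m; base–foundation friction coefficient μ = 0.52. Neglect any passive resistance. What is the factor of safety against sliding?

K_a = tan²(45° − 34.8°/2) = 0.2733.
P_a = ½K_aγH² = 0.5×0.2733×19.2×6.2² = 100.9 kN/m, acting at H/3 = 2.067 m above the base.
FS_sliding = μW / P_a = 0.52×397.3 / 100.9 = 2.048.

2.05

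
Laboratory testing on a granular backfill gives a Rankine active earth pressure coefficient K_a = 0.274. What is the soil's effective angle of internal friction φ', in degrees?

K_a = tan²(45° − φ/2) ⇒ 45° − φ/2 = arctan(√0.274) = 27.63°.
φ = 2(45° − 27.63°) = 34.74°.

34.7°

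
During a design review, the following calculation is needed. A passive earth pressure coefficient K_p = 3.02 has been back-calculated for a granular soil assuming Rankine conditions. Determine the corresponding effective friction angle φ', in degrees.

K_p = (1+sin φ)/(1−sin φ) ⇒ sin φ = (K_p − 1)/(K_p + 1) = 0.5025.
φ = arcsin(0.5025) = 30.16°.

30.2°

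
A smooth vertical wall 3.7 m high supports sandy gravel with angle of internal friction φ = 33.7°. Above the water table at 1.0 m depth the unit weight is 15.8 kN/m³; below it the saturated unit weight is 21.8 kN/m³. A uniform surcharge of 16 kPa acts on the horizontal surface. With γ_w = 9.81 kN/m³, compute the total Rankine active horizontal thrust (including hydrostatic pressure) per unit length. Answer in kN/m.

K_a = tan²(45° − φ/2) = 0.2863.
γ' = 21.8 − 9.81 = 11.99 kN/m³. h₂ = H − d_w = 2.7 m.
σ'_h: at surface K_a·q = 4.581; at WT K_a(q+γd_w) = 9.104; at base K_a(q+γd_w+γ'h₂) = 18.37 kPa.
P₁ = ½(4.581+9.104)×1.0 = 6.843; P₂ = ½(9.104+18.37)×2.7 = 37.09; P_w = ½γ_w h₂² = 35.76.
Total = 6.843+37.09+35.76 = 79.69 kN/m.

79.7 kN/m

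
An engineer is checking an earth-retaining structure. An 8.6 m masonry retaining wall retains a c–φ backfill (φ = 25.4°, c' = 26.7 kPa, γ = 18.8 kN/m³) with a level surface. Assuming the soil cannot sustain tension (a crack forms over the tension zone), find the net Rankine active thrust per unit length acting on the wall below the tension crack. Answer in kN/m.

K_a = 0.3996; √K_a = 0.6322.
Tension-crack depth z_c = 2c/(γ√K_a) = 2×26.7/(18.8×0.6322) = 4.493 m.
σ_a at base = K_a γ H − 2c√K_a = 0.3996×18.8×8.6 − 2×26.7×0.6322 = 30.86 kPa.
P_a = ½ × 30.86 × (H − z_c) = 0.5×30.86×4.107 = 63.36 kN/m.

63.4 kN/m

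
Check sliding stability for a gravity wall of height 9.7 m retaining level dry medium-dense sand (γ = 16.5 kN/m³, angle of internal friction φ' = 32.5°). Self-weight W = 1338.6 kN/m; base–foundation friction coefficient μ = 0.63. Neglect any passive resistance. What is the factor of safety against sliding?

3.61

K_a = tan²(45° − 32.5°/2) = 0.3010.
P_a = ½K_aγH² = 0.5×0.3010×16.5×9.7² = 233.6 kN/m, acting at H/3 = 3.233 m above the base.
FS_sliding = μW / P_a = 0.63×1338.6 / 233.6 = 3.610.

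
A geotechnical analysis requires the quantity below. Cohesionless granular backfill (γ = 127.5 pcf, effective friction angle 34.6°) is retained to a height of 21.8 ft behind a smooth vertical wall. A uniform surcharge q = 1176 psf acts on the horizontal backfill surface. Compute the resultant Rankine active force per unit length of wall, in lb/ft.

15400 lb/ft

K_a = tan²(45° − φ/2) = 0.2756.
Soil triangle: ½ K_a γ H² = 0.5×0.2756×127.5×21.8² = 8351 lb/ft.
Surcharge rectangle: K_a q H = 0.2756×1176×21.8 = 7066 lb/ft.
Total = 8351 + 7066 = 15420 lb/ft.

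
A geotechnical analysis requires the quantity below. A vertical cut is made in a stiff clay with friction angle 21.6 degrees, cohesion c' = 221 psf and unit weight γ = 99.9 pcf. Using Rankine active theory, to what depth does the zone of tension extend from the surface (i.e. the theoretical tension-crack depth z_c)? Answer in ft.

K_a = tan²(45° − 21.6°/2) = 0.4619; √K_a = 0.6796.
The active pressure is zero where K_a γ z = 2c√K_a, so z_c = 2c/(γ√K_a) = 2×221/(99.9×0.6796) = 6.510 ft.

6.51 ft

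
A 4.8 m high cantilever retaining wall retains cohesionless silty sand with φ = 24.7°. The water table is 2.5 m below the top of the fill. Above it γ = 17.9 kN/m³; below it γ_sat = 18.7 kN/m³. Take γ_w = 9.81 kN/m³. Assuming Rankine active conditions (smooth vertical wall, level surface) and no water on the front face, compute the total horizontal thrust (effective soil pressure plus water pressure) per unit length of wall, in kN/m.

101 kN/m

K_a = tan²(45° − φ/2) = 0.4106.
γ' = 18.7 − 9.81 = 8.890 kN/m³. Depth below WT = 2.3 m.
σ'_h at WT = K_a γ d_w = 18.37 kPa; at base = 18.37 + K_a γ' × 2.3 = 26.77 kPa.
P₁ (0–2.5 m) = ½×18.37×2.5 = 22.97. P₂ (2.5–4.8 m) = ½(18.37+26.77)×2.3 = 51.91.
P_w = ½ γ_w h₂² = 0.5×9.81×2.3² = 25.95. Total = 22.97+51.91+25.95 = 100.8 kN/m.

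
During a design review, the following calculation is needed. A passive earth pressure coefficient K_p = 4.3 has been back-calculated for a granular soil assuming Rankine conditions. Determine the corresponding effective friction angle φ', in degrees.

K_p = (1+sin φ)/(1−sin φ) ⇒ sin φ = (K_p − 1)/(K_p + 1) = 0.6226.
φ = arcsin(0.6226) = 38.51°.

38.5°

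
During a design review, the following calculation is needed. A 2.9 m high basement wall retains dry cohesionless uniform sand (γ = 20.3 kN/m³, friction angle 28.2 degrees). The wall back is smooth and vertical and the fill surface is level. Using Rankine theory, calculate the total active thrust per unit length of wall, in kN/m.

K_a = tan²(45° − φ/2) = 0.3582.
P_a = ½ K_a γ H² = 0.5 × 0.3582 × 20.3 × 2.9² = 30.58 kN/m.

30.6 kN/m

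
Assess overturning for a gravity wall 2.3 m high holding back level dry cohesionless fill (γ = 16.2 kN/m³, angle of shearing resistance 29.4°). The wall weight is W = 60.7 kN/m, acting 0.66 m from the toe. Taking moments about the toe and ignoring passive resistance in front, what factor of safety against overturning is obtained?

3.57

K_a = tan²(45° − 29.4°/2) = 0.3415.
P_a = ½K_aγH² = 0.5×0.3415×16.2×2.3² = 14.63 kN/m, acting at H/3 = 0.7667 m above the base.
Overturning moment M_o = P_a × H/3 = 14.63 × 0.7667 = 11.22.
Resisting moment M_r = W × 0.66 = 60.7 × 0.66 = 40.06.
FS_overturning = M_r/M_o = 40.06/11.22 = 3.571.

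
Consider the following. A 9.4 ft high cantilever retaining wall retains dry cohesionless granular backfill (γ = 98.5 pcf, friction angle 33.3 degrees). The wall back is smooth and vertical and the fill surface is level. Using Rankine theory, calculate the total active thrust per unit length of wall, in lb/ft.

K_a = tan²(45° − φ/2) = 0.2911.
P_a = ½ K_a γ H² = 0.5 × 0.2911 × 98.5 × 9.4² = 1267 lb/ft.

1270 lb/ft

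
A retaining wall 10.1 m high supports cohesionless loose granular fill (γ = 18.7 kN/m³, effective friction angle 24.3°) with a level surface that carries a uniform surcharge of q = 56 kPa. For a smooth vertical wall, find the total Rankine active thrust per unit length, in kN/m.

K_a = tan²(45° − φ/2) = 0.4169.
Soil triangle: ½ K_a γ H² = 0.5×0.4169×18.7×10.1² = 397.7 kN/m.
Surcharge rectangle: K_a q H = 0.4169×56×10.1 = 235.8 kN/m.
Total = 397.7 + 235.8 = 633.5 kN/m.

633 kN/m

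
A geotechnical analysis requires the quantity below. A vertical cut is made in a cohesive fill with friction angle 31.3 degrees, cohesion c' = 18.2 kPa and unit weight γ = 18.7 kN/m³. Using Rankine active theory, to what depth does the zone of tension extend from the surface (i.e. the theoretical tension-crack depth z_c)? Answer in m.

3.46 m

K_a = tan²(45° − 31.3°/2) = 0.3162; √K_a = 0.5623.
The active pressure is zero where K_a γ z = 2c√K_a, so z_c = 2c/(γ√K_a) = 2×18.2/(18.7×0.5623) = 3.462 m.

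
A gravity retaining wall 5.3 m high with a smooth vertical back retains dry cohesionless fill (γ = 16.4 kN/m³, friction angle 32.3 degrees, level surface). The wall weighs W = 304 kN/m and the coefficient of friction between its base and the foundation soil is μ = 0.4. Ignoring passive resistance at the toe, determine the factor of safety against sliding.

1.74

K_a = tan²(45° − 32.3°/2) = 0.3035.
P_a = ½K_aγH² = 0.5×0.3035×16.4×5.3² = 69.90 kN/m, acting at H/3 = 1.767 m above the base.
FS_sliding = μW / P_a = 0.4×304 / 69.90 = 1.740.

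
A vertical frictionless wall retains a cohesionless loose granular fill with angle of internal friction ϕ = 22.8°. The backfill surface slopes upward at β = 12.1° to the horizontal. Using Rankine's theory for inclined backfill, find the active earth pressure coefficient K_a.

0.489

K_a = cos β · (cos β − √(cos²β − cos²φ)) / (cos β + √(cos²β − cos²φ)).
cos β = 0.9778, cos φ = 0.9219, √(cos²β − cos²φ) = 0.3259.
K_a = 0.9778 × (0.9778 − 0.3259)/(0.9778 + 0.3259) = 0.4889.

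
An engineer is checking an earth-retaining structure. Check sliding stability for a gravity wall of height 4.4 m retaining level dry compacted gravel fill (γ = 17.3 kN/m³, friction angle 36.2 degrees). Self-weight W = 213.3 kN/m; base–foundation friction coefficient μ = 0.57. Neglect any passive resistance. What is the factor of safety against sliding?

2.82

K_a = tan²(45° − 36.2°/2) = 0.2574.
P_a = ½K_aγH² = 0.5×0.2574×17.3×4.4² = 43.10 kN/m, acting at H/3 = 1.467 m above the base.
FS_sliding = μW / P_a = 0.57×213.3 / 43.10 = 2.821.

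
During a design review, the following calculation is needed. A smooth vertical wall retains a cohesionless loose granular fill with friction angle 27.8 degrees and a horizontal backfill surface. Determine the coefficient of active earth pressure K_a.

0.364

K_a = tan²(45° − φ/2) = tan²(31.10°) = 0.3639.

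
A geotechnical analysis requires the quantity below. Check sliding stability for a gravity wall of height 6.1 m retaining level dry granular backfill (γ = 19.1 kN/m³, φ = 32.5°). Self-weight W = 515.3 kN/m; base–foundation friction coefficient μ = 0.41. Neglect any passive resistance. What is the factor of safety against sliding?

K_a = tan²(45° − 32.5°/2) = 0.3010.
P_a = ½K_aγH² = 0.5×0.3010×19.1×6.1² = 107.0 kN/m, acting at H/3 = 2.033 m above the base.
FS_sliding = μW / P_a = 0.41×515.3 / 107.0 = 1.975.

1.98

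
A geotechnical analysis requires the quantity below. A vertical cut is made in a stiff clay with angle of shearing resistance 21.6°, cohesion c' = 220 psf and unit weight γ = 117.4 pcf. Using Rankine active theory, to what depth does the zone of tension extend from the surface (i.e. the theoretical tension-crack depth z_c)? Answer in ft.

5.51 ft

K_a = tan²(45° − 21.6°/2) = 0.4619; √K_a = 0.6796.
The active pressure is zero where K_a γ z = 2c√K_a, so z_c = 2c/(γ√K_a) = 2×220/(117.4×0.6796) = 5.515 ft.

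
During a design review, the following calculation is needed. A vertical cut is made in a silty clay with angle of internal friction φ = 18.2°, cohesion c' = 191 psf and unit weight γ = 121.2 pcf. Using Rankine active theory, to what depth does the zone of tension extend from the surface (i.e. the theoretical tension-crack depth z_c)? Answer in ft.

K_a = tan²(45° − 18.2°/2) = 0.5240; √K_a = 0.7239.
The active pressure is zero where K_a γ z = 2c√K_a, so z_c = 2c/(γ√K_a) = 2×191/(121.2×0.7239) = 4.354 ft.

4.35 ft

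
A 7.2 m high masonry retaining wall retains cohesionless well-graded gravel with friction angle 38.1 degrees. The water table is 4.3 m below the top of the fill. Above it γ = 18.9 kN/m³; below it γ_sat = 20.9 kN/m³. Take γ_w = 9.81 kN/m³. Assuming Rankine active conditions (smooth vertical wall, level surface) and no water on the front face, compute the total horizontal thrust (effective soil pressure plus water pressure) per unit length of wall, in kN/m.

K_a = tan²(45° − φ/2) = 0.2368.
γ' = 20.9 − 9.81 = 11.09 kN/m³. Depth below WT = 2.9 m.
σ'_h at WT = K_a γ d_w = 19.25 kPa; at base = 19.25 + K_a γ' × 2.9 = 26.86 kPa.
P₁ (0–4.3 m) = ½×19.25×4.3 = 41.38. P₂ (4.3–7.2 m) = ½(19.25+26.86)×2.9 = 66.86.
P_w = ½ γ_w h₂² = 0.5×9.81×2.9² = 41.25. Total = 41.38+66.86+41.25 = 149.5 kN/m.

149 kN/m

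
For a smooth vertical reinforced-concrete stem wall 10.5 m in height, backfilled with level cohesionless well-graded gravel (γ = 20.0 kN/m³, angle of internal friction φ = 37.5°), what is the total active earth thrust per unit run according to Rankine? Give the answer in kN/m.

K_a = tan²(45° − φ/2) = 0.2432.
P_a = ½ K_a γ H² = 0.5 × 0.2432 × 20.0 × 10.5² = 268.1 kN/m.

268 kN/m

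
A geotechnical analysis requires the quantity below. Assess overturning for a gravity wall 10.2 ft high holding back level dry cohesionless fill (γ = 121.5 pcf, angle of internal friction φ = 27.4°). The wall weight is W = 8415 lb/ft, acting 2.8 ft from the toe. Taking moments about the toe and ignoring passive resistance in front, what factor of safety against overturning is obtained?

2.97

K_a = tan²(45° − 27.4°/2) = 0.3697.
P_a = ½K_aγH² = 0.5×0.3697×121.5×10.2² = 2337 lb/ft, acting at H/3 = 3.400 ft above the base.
Overturning moment M_o = P_a × H/3 = 2337 × 3.400 = 7944.
Resisting moment M_r = W × 2.8 = 8415 × 2.8 = 23560.
FS_overturning = M_r/M_o = 23560/7944 = 2.966.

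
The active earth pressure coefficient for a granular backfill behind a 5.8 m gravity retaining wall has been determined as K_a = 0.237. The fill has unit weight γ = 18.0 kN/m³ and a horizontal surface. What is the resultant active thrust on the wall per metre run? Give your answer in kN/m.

P = ½ K_a γ H² = 0.5 × 0.237 × 18.0 × 5.8² = 71.75 kN/m.

71.8 kN/m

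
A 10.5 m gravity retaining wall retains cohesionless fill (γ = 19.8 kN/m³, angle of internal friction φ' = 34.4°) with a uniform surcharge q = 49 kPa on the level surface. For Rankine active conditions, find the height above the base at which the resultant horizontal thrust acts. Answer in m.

4.06 m

K_a = 0.2780.
Triangular part P₁ = ½K_aγH² = 303.4 at H/3 = 3.500 m; rectangular part P₂ = K_a q H = 143.0 at H/2 = 5.250 m.
ȳ = (P₁·3.500 + P₂·5.250)/(P₁+P₂) = 4.061 m.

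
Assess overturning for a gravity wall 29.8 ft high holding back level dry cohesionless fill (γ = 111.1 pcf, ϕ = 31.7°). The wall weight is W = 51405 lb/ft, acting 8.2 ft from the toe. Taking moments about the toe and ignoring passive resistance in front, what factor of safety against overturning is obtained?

K_a = tan²(45° − 31.7°/2) = 0.3111.
P_a = ½K_aγH² = 0.5×0.3111×111.1×29.8² = 15350 lb/ft, acting at H/3 = 9.933 ft above the base.
Overturning moment M_o = P_a × H/3 = 15350 × 9.933 = 152400.
Resisting moment M_r = W × 8.2 = 51405 × 8.2 = 421500.
FS_overturning = M_r/M_o = 421500/152400 = 2.765.

2.77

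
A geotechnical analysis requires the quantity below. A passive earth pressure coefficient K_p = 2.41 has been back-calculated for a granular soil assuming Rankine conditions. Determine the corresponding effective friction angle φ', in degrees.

24.4°

K_p = (1+sin φ)/(1−sin φ) ⇒ sin φ = (K_p − 1)/(K_p + 1) = 0.4135.
φ = arcsin(0.4135) = 24.42°.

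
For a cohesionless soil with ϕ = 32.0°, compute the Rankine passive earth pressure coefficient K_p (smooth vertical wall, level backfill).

3.25

K_p = (1 + sin φ)/(1 − sin φ) = tan²(45° + 32.0°/2) = 3.255.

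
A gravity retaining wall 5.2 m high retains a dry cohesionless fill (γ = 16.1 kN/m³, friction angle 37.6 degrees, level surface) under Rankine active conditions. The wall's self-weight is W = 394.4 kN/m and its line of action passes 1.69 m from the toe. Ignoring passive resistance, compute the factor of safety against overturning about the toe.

7.30

K_a = tan²(45° − 37.6°/2) = 0.2421.
P_a = ½K_aγH² = 0.5×0.2421×16.1×5.2² = 52.70 kN/m, acting at H/3 = 1.733 m above the base.
Overturning moment M_o = P_a × H/3 = 52.70 × 1.733 = 91.35.
Resisting moment M_r = W × 1.69 = 394.4 × 1.69 = 666.5.
FS_overturning = M_r/M_o = 666.5/91.35 = 7.296.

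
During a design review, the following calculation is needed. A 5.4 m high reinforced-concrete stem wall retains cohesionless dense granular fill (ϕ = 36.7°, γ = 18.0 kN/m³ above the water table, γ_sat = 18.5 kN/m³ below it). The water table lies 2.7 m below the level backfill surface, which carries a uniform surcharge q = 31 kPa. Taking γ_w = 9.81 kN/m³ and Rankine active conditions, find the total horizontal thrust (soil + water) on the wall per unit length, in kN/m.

135 kN/m

K_a = tan²(45° − φ/2) = 0.2519.
γ' = 18.5 − 9.81 = 8.690 kN/m³. h₂ = H − d_w = 2.7 m.
σ'_h: at surface K_a·q = 7.808; at WT K_a(q+γd_w) = 20.05; at base K_a(q+γd_w+γ'h₂) = 25.96 kPa.
P₁ = ½(7.808+20.05)×2.7 = 37.60; P₂ = ½(20.05+25.96)×2.7 = 62.11; P_w = ½γ_w h₂² = 35.76.
Total = 37.60+62.11+35.76 = 135.5 kN/m.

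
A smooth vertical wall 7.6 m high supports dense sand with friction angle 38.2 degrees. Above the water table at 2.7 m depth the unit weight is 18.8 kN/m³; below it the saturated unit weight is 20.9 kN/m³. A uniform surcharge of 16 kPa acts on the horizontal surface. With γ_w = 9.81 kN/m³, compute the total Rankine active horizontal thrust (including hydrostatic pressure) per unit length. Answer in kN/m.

253 kN/m

K_a = tan²(45° − φ/2) = 0.2358.
γ' = 20.9 − 9.81 = 11.09 kN/m³. h₂ = H − d_w = 4.9 m.
σ'_h: at surface K_a·q = 3.773; at WT K_a(q+γd_w) = 15.74; at base K_a(q+γd_w+γ'h₂) = 28.55 kPa.
P₁ = ½(3.773+15.74)×2.7 = 26.34; P₂ = ½(15.74+28.55)×4.9 = 108.5; P_w = ½γ_w h₂² = 117.8.
Total = 26.34+108.5+117.8 = 252.6 kN/m.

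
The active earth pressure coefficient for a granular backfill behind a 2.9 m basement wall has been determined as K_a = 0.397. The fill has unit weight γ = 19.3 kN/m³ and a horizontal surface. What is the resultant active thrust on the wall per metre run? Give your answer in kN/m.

32.2 kN/m

P = ½ K_a γ H² = 0.5 × 0.397 × 19.3 × 2.9² = 32.22 kN/m.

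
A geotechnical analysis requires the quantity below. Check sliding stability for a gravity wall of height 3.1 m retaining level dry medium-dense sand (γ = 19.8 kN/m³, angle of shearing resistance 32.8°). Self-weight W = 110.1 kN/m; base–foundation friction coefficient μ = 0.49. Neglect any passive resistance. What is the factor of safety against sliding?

K_a = tan²(45° − 32.8°/2) = 0.2973.
P_a = ½K_aγH² = 0.5×0.2973×19.8×3.1² = 28.28 kN/m, acting at H/3 = 1.033 m above the base.
FS_sliding = μW / P_a = 0.49×110.1 / 28.28 = 1.908.

1.91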